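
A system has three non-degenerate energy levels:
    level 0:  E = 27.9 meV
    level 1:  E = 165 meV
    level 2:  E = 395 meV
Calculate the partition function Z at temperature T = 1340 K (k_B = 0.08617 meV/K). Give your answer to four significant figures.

Z = 1.058

k_BT = 0.08617 × 1340 K = 115.468 meV.
Eᵢ/kT = 0.241625, 1.42897, 3.42086.
Z = Σ e^(−Eᵢ/kT) = e^(−0.241625) + e^(−1.42897) + e^(−3.42086) = 0.785351 + 0.239556 + 0.0326843 = 1.05759.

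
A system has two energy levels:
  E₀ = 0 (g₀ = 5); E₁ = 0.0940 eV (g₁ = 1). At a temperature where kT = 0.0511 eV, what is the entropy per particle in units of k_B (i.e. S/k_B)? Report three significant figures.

Eᵢ/kT = 0, 1.8395.
Z = Σ gᵢe^(−Eᵢ/kT) = 5·e^(−0) + 1·e^(−1.8395) = 5.0000 + 0.15890 = 5.1589.
⟨E⟩ = Σ EᵢPᵢ = 0.0028953 eV.
S/k_B = ln Z + ⟨E⟩/kT = ln(5.1589) + 0.0028953/0.0511 = 1.6407 + 0.056659 = 1.70.

1.70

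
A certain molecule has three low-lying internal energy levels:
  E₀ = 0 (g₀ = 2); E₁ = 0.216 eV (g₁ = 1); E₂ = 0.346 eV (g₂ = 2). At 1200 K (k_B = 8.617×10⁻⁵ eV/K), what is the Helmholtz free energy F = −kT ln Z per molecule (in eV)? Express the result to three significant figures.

-0.0813 eV

k_BT = 8.617×10⁻⁵ × 1200 K = 0.10340 eV.
Eᵢ/kT = 0, 2.0890, 3.3462.
Z = Σ gᵢe^(−Eᵢ/kT) = 2·e^(−0) + 1·e^(−2.0890) + 2·e^(−3.3462) = 2.0000 + 0.12381 + 0.070436 = 2.1942.
F = −kT ln Z = −0.10340 × ln(2.1942) = −0.10340 × 0.78582 = -0.0813 eV.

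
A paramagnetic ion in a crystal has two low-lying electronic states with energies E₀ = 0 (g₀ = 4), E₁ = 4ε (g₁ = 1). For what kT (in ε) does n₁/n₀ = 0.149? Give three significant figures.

n₁/n₀ = (g₁/g₀) exp[−(E₁−E₀)/kT] = 0.149.
⇒ (E₁−E₀)/kT = ln((1/4)/0.149) = ln(1.6779) = 0.51754.
kT = 4ε / 0.51754 = 7.73 ε.

7.73 ε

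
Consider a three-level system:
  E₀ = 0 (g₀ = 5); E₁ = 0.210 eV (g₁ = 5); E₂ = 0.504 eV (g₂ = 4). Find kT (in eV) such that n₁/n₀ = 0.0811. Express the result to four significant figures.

n₁/n₀ = (g₁/g₀) exp[−(E₁−E₀)/kT] = 0.0811.
⇒ (E₁−E₀)/kT = ln((5/5)/0.0811) = ln(12.3305) = 2.51208.
kT = 0.210 eV / 2.51208 = 0.08360 eV.

0.08360 eV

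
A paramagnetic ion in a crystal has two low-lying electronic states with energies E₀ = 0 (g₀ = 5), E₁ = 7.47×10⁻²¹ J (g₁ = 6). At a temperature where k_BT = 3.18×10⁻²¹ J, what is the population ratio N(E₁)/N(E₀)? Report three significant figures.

0.115

n₁/n₀ = (g₁/g₀) exp[−(E₁−E₀)/kT] = (6/5) × exp(−(7.47 ×10⁻²¹ J)/(3.18 ×10⁻²¹ J)) = (6/5) × exp(-2.3491) = 0.115.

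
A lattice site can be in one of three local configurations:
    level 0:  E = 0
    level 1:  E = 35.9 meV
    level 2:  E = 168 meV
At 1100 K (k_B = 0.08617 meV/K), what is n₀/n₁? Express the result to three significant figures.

k_BT = 0.08617 × 1100 K = 94.787 meV.
n₀/n₁ = exp[−(E₀−E₁)/kT] = exp(−(-35.9 meV)/(94.787 meV)) = exp(0.37874) = 1.46.

1.46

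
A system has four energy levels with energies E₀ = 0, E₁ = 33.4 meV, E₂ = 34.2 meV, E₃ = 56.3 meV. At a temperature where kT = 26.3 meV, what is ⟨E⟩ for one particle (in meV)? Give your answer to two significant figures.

15 meV

Eᵢ/kT = 0, 1.270, 1.300, 2.141.
Z = Σ e^(−Eᵢ/kT) = e^(−0) + e^(−1.270) + e^(−1.300) + e^(−2.141) = 1.000 + 0.2808 + 0.2725 + 0.1175 = 1.671.
⟨E⟩ = Σ Eᵢ e^(−Eᵢ/kT) / Z = (0·1.000 + 33.4·0.2808 + 34.2·0.2725 + 56.3·0.1175) / 1.671 = 15 meV.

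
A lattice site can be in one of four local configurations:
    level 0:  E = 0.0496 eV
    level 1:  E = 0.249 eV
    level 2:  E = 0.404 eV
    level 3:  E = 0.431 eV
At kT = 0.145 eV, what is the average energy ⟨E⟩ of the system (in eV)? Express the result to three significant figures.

0.127 eV

Eᵢ/kT = 0.34207, 1.7172, 2.7862, 2.9724.
Z = Σ e^(−Eᵢ/kT) = e^(−0.34207) + e^(−1.7172) + e^(−2.7862) + e^(−2.9724) = 0.71030 + 0.17957 + 0.061655 + 0.051180 = 1.0027.
⟨E⟩ = Σ Eᵢ e^(−Eᵢ/kT) / Z = (0.0496·0.71030 + 0.249·0.17957 + 0.404·0.061655 + 0.431·0.051180) / 1.0027 = 0.127 eV.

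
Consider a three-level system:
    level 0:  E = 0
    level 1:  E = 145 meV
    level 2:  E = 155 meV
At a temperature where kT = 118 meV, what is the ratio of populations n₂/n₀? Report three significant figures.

0.269

n₂/n₀ = exp[−(E₂−E₀)/kT] = exp(−(155 meV)/(118 meV)) = exp(-1.3136) = 0.269.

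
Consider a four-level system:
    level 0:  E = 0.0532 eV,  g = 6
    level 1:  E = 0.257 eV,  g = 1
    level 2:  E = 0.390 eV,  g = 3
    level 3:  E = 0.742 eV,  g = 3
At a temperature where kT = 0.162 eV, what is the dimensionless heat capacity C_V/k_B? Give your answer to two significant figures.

Eᵢ/kT = 0.3284, 1.586, 2.407, 4.580.
Z = Σ gᵢe^(−Eᵢ/kT) = 6·e^(−0.3284) + 1·e^(−1.586) + 3·e^(−2.407) + 3·e^(−4.580) = 4.320 + 0.2047 + 0.2703 + 0.03076 = 4.826.
⟨E⟩ = 0.08510 eV, ⟨E²⟩ = 0.01736 eV².
C_V/k_B = (⟨E²⟩ − ⟨E⟩²)/(kT)² = (0.01736 − 0.007242)/0.02624 = 0.39.

0.39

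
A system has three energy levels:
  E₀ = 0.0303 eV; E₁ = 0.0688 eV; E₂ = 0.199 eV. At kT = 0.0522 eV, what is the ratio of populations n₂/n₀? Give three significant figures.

n₂/n₀ = exp[−(E₂−E₀)/kT] = exp(−(0.1687 eV)/(0.0522 eV)) = exp(-3.2318) = 0.0395.

0.0395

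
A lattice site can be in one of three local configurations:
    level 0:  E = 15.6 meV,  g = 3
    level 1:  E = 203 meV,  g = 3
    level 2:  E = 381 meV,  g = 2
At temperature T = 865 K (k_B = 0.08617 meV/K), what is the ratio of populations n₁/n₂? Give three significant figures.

16.3

k_BT = 0.08617 × 865 K = 74.537 meV.
n₁/n₂ = (g₁/g₂) exp[−(E₁−E₂)/kT] = (3/2) × exp(−(-178 meV)/(74.537 meV)) = (3/2) × exp(2.3881) = 16.3.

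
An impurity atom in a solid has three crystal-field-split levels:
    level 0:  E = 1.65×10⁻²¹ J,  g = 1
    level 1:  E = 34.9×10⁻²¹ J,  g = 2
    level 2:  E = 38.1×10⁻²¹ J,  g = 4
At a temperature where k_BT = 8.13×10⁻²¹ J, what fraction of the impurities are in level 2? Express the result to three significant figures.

Eᵢ/kT = 0.20295, 4.2927, 4.6863.
Z = Σ gᵢe^(−Eᵢ/kT) = 1·e^(−0.20295) + 2·e^(−4.2927) + 4·e^(−4.6863) = 0.81632 + 0.027336 + 0.036883 = 0.88054.
P₂ = g₂ e^(−E₂/kT) / Z = 0.036883/0.88054 = 0.0419.

0.0419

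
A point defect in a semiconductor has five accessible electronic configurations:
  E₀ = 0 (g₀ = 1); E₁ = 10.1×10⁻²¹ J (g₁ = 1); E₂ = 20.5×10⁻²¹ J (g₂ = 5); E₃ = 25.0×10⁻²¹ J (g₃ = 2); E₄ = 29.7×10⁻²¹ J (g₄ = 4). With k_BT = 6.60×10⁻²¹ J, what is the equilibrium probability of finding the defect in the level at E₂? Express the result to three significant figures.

Eᵢ/kT = 0, 1.5303, 3.1061, 3.7879, 4.5000.
Z = Σ gᵢe^(−Eᵢ/kT) = 1·e^(−0) + 1·e^(−1.5303) + 5·e^(−3.1061) + 2·e^(−3.7879) + 4·e^(−4.5000) = 1.0000 + 0.21647 + 0.22388 + 0.045286 + 0.044436 = 1.5301.
P₂ = g₂ e^(−E₂/kT) / Z = 0.22388/1.5301 = 0.146.

0.146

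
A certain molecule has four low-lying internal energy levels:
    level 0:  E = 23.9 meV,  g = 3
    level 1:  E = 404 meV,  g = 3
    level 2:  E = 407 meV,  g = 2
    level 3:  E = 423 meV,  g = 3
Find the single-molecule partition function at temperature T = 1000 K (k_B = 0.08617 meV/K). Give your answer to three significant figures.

k_BT = 0.08617 × 1000 K = 86.170 meV.
Eᵢ/kT = 0.27736, 4.6884, 4.7232, 4.9089.
Z = Σ gᵢe^(−Eᵢ/kT) = 3·e^(−0.27736) + 3·e^(−4.6884) + 2·e^(−4.7232) + 3·e^(−4.9089) = 2.2733 + 0.027604 + 0.017773 + 0.022142 = 2.3408.

Z = 2.34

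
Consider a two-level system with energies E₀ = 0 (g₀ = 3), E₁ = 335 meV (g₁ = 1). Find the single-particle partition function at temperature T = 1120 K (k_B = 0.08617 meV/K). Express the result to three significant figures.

Z = 3.03

k_BT = 0.08617 × 1120 K = 96.510 meV.
Eᵢ/kT = 0, 3.4711.
Z = Σ gᵢe^(−Eᵢ/kT) = 3·e^(−0) + 1·e^(−3.4711) = 3.0000 + 0.031083 = 3.0311.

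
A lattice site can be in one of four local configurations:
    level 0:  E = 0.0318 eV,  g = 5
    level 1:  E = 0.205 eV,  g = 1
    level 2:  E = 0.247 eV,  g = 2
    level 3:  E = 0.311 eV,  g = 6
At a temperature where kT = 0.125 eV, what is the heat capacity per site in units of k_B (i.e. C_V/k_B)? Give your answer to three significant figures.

0.612

Eᵢ/kT = 0.25440, 1.6400, 1.9760, 2.4880.
Z = Σ gᵢe^(−Eᵢ/kT) = 5·e^(−0.25440) + 1·e^(−1.6400) + 2·e^(−1.9760) + 6·e^(−2.4880) = 3.8769 + 0.19398 + 0.27725 + 0.49846 = 4.8466.
⟨E⟩ = 0.079758 eV, ⟨E²⟩ = 0.015928 eV².
C_V/k_B = (⟨E²⟩ − ⟨E⟩²)/(kT)² = (0.015928 − 0.0063613)/0.015625 = 0.612.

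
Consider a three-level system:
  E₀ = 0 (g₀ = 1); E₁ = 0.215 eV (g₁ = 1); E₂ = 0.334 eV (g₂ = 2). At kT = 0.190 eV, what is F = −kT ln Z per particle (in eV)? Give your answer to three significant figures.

-0.0971 eV

Eᵢ/kT = 0, 1.1316, 1.7579.
Z = Σ gᵢe^(−Eᵢ/kT) = 1·e^(−0) + 1·e^(−1.1316) + 2·e^(−1.7579) = 1.0000 + 0.32252 + 0.34481 = 1.6673.
F = −kT ln Z = −0.190 × ln(1.6673) = −0.190 × 0.51121 = -0.0971 eV.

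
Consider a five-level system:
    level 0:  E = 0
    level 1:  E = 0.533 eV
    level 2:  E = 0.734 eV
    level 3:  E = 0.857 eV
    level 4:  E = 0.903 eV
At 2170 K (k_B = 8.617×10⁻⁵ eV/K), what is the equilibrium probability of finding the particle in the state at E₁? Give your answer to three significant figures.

k_BT = 8.617×10⁻⁵ × 2170 K = 0.18699 eV.
Eᵢ/kT = 0, 2.8504, 3.9253, 4.5831, 4.8291.
Z = Σ e^(−Eᵢ/kT) = e^(−0) + e^(−2.8504) + e^(−3.9253) + e^(−4.5831) + e^(−4.8291) = 1.0000 + 0.057821 + 0.019736 + 0.010223 + 0.0079937 = 1.0958.
P₁ = e^(−E₁/kT) / Z = 0.057821/1.0958 = 0.0528.

0.0528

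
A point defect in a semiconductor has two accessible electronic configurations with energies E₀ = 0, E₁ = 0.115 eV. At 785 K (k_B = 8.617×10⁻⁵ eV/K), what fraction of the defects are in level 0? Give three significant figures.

k_BT = 8.617×10⁻⁵ × 785 K = 0.067643 eV.
Eᵢ/kT = 0, 1.7001.
Z = Σ e^(−Eᵢ/kT) = e^(−0) + e^(−1.7001) = 1.0000 + 0.18267 = 1.1827.
P₀ = e^(−E₀/kT) / Z = 1.0000/1.1827 = 0.846.

0.846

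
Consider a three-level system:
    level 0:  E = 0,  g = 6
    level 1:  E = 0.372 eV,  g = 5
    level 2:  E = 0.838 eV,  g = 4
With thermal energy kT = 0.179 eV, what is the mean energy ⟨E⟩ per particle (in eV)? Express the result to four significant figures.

0.03960 eV

Eᵢ/kT = 0, 2.07821, 4.68156.
Z = Σ gᵢe^(−Eᵢ/kT) = 6·e^(−0) + 5·e^(−2.07821) + 4·e^(−4.68156) = 6.00000 + 0.625770 + 0.0370582 = 6.66283.
⟨E⟩ = Σ Eᵢ gᵢe^(−Eᵢ/kT) / Z = (0·6.00000 + 0.372·0.625770 + 0.838·0.0370582) / 6.66283 = 0.03960 eV.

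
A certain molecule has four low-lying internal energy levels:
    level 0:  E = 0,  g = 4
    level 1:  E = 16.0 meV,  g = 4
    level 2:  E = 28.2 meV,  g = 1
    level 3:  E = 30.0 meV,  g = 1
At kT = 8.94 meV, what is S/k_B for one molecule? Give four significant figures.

Eᵢ/kT = 0, 1.78971, 3.15436, 3.35570.
Z = Σ gᵢe^(−Eᵢ/kT) = 4·e^(−0) + 4·e^(−1.78971) + 1·e^(−3.15436) + 1·e^(−3.35570) = 4.00000 + 0.668034 + 0.0426657 + 0.0348849 = 4.74558.
⟨E⟩ = Σ EᵢPᵢ = 2.72638 meV.
S/k_B = ln Z + ⟨E⟩/kT = ln(4.74558) + 2.72638/8.94 = 1.55721 + 0.304964 = 1.862.

1.862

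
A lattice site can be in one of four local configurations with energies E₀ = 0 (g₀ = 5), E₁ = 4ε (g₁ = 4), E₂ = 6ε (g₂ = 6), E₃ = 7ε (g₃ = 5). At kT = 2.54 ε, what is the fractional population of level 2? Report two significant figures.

Eᵢ/kT = 0, 1.575, 2.362, 2.756.
Z = Σ gᵢe^(−Eᵢ/kT) = 5·e^(−0) + 4·e^(−1.575) + 6·e^(−2.362) + 5·e^(−2.756) = 5.000 + 0.8280 + 0.5654 + 0.3177 = 6.711.
P₂ = g₂ e^(−E₂/kT) / Z = 0.5654/6.711 = 0.084.

0.084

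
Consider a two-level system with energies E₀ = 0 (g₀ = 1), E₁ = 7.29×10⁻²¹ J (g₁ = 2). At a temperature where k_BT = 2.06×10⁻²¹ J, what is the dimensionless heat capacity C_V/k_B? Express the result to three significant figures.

0.650

Eᵢ/kT = 0, 3.5388.
Z = Σ gᵢe^(−Eᵢ/kT) = 1·e^(−0) + 2·e^(−3.5388) = 1.0000 + 0.058096 = 1.0581.
⟨E⟩ = 0.40026, ⟨E²⟩ = 2.9179.
C_V/k_B = (⟨E²⟩ − ⟨E⟩²)/(kT)² = (2.9179 − 0.16021)/4.2436 = 0.650.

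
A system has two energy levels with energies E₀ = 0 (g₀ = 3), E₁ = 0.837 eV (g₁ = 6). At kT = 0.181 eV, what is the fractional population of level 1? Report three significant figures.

Eᵢ/kT = 0, 4.6243.
Z = Σ gᵢe^(−Eᵢ/kT) = 3·e^(−0) + 6·e^(−4.6243) = 3.0000 + 0.058863 = 3.0589.
P₁ = g₁ e^(−E₁/kT) / Z = 0.058863/3.0589 = 0.0192.

0.0192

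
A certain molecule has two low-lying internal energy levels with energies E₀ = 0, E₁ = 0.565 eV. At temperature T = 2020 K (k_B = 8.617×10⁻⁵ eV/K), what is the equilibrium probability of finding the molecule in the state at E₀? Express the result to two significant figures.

0.96

k_BT = 8.617×10⁻⁵ × 2020 K = 0.1741 eV.
Eᵢ/kT = 0, 3.245.
Z = Σ e^(−Eᵢ/kT) = e^(−0) + e^(−3.245) = 1.000 + 0.03897 = 1.039.
P₀ = e^(−E₀/kT) / Z = 1.000/1.039 = 0.96.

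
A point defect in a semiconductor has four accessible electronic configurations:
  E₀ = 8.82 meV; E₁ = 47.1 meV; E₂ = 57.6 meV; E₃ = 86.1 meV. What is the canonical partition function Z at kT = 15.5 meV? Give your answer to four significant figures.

Z = 0.6422

Eᵢ/kT = 0.569032, 3.03871, 3.71613, 5.55484.
Z = Σ e^(−Eᵢ/kT) = e^(−0.569032) + e^(−3.03871) + e^(−3.71613) + e^(−5.55484) = 0.566073 + 0.0478966 + 0.0243279 + 0.00386869 = 0.642166.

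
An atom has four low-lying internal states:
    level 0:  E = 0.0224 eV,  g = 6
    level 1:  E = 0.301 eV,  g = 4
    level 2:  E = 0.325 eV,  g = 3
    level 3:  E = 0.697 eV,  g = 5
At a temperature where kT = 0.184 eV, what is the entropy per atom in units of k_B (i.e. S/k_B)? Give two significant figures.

2.4

Eᵢ/kT = 0.1217, 1.636, 1.766, 3.788.
Z = Σ gᵢe^(−Eᵢ/kT) = 6·e^(−0.1217) + 4·e^(−1.636) + 3·e^(−1.766) + 5·e^(−3.788) = 5.312 + 0.7790 + 0.5130 + 0.1132 = 6.717.
⟨E⟩ = Σ EᵢPᵢ = 0.08919 eV.
S/k_B = ln Z + ⟨E⟩/kT = ln(6.717) + 0.08919/0.184 = 1.905 + 0.4847 = 2.4.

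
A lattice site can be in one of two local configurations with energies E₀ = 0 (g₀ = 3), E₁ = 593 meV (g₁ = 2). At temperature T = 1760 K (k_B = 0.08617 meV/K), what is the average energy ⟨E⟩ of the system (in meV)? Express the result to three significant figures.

k_BT = 0.08617 × 1760 K = 151.66 meV.
Eᵢ/kT = 0, 3.9101.
Z = Σ gᵢe^(−Eᵢ/kT) = 3·e^(−0) + 2·e^(−3.9101) = 3.0000 + 0.040077 = 3.0401.
⟨E⟩ = Σ Eᵢ gᵢe^(−Eᵢ/kT) / Z = (0·3.0000 + 593·0.040077) / 3.0401 = 7.82 meV.

7.82 meV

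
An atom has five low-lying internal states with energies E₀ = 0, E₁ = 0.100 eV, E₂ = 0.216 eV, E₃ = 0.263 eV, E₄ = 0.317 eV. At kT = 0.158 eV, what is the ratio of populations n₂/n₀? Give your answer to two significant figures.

n₂/n₀ = exp[−(E₂−E₀)/kT] = exp(−(0.216 eV)/(0.158 eV)) = exp(-1.367) = 0.25.

0.25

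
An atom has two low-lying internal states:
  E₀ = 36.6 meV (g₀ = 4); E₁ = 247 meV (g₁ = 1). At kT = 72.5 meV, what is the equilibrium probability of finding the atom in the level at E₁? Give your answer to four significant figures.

0.01354

Eᵢ/kT = 0.504828, 3.40690.
Z = Σ gᵢe^(−Eᵢ/kT) = 4·e^(−0.504828) + 1·e^(−3.40690) = 2.41444 + 0.0331438 = 2.44758.
P₁ = g₁ e^(−E₁/kT) / Z = 0.0331438/2.44758 = 0.01354.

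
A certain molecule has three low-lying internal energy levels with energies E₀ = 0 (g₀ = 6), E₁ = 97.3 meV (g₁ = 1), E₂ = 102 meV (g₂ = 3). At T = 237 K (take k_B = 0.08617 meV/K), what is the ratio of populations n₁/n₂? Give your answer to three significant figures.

k_BT = 0.08617 × 237 K = 20.422 meV.
n₁/n₂ = (g₁/g₂) exp[−(E₁−E₂)/kT] = (1/3) × exp(−(-4.7 meV)/(20.422 meV)) = (1/3) × exp(0.23014) = 0.420.

0.420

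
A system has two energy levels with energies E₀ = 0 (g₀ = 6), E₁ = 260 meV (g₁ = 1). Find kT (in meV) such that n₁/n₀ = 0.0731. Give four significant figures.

n₁/n₀ = (g₁/g₀) exp[−(E₁−E₀)/kT] = 0.0731.
⇒ (E₁−E₀)/kT = ln((1/6)/0.0731) = ln(2.27998) = 0.824167.
kT = 260 meV / 0.824167 = 315.5 meV.

315.5 meV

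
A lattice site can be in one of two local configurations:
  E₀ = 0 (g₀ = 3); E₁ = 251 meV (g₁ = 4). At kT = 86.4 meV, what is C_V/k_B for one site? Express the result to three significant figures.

Eᵢ/kT = 0, 2.9051.
Z = Σ gᵢe^(−Eᵢ/kT) = 3·e^(−0) + 4·e^(−2.9051) = 3.0000 + 0.21897 = 3.2190.
⟨E⟩ = 17.074 meV, ⟨E²⟩ = 4285.6 meV².
C_V/k_B = (⟨E²⟩ − ⟨E⟩²)/(kT)² = (4285.6 − 291.52)/7465.0 = 0.535.

0.535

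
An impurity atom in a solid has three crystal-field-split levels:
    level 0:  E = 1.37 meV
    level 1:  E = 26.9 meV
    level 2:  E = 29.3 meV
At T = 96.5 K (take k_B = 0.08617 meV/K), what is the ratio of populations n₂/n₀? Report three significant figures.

k_BT = 0.08617 × 96.5 K = 8.3154 meV.
n₂/n₀ = exp[−(E₂−E₀)/kT] = exp(−(27.93 meV)/(8.3154 meV)) = exp(-3.3588) = 0.0348.

0.0348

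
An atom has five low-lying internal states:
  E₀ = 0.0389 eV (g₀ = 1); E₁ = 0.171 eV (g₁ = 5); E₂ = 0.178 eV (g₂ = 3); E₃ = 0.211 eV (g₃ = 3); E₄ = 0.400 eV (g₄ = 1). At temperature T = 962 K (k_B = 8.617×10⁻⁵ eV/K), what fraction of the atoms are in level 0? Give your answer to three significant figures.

0.337

k_BT = 8.617×10⁻⁵ × 962 K = 0.082896 eV.
Eᵢ/kT = 0.46926, 2.0628, 2.1473, 2.5454, 4.8253.
Z = Σ gᵢe^(−Eᵢ/kT) = 1·e^(−0.46926) + 5·e^(−2.0628) + 3·e^(−2.1473) + 3·e^(−2.5454) + 1·e^(−4.8253) = 0.62546 + 0.63549 + 0.35040 + 0.23533 + 0.0080241 = 1.8547.
P₀ = g₀ e^(−E₀/kT) / Z = 0.62546/1.8547 = 0.337.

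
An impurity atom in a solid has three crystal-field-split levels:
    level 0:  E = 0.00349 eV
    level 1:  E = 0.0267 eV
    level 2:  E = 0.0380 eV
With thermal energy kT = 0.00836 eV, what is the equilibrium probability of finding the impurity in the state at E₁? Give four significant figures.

Eᵢ/kT = 0.417464, 3.19378, 4.54545.
Z = Σ e^(−Eᵢ/kT) = e^(−0.417464) + e^(−3.19378) + e^(−4.54545) = 0.658715 + 0.0410165 + 0.0106154 = 0.710347.
P₁ = e^(−E₁/kT) / Z = 0.0410165/0.710347 = 0.05774.

0.05774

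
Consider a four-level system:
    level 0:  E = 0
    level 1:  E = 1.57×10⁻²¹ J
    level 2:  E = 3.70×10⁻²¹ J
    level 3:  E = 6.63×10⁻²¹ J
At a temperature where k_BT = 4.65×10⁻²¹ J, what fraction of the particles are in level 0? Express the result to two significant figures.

Eᵢ/kT = 0, 0.3376, 0.7957, 1.426.
Z = Σ e^(−Eᵢ/kT) = e^(−0) + e^(−0.3376) + e^(−0.7957) + e^(−1.426) = 1.000 + 0.7135 + 0.4513 + 0.2403 = 2.405.
P₀ = e^(−E₀/kT) / Z = 1.000/2.405 = 0.42.

0.42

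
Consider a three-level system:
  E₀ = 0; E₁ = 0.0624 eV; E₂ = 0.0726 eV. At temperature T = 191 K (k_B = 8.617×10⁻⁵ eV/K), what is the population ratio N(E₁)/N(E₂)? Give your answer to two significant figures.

k_BT = 8.617×10⁻⁵ × 191 K = 0.01646 eV.
n₁/n₂ = exp[−(E₁−E₂)/kT] = exp(−(-0.0102 eV)/(0.01646 eV)) = exp(0.6197) = 1.9.

1.9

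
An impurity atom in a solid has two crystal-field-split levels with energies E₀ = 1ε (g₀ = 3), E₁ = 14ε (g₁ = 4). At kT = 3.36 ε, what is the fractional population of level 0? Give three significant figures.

Eᵢ/kT = 0.29762, 4.1667.
Z = Σ gᵢe^(−Eᵢ/kT) = 3·e^(−0.29762) + 4·e^(−4.1667) = 2.2278 + 0.062013 = 2.2898.
P₀ = g₀ e^(−E₀/kT) / Z = 2.2278/2.2898 = 0.973.

0.973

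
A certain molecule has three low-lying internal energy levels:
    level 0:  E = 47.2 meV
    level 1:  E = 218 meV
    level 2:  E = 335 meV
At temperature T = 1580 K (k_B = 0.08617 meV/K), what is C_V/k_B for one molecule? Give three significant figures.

k_BT = 0.08617 × 1580 K = 136.15 meV.
Eᵢ/kT = 0.34668, 1.6012, 2.4605.
Z = Σ e^(−Eᵢ/kT) = e^(−0.34668) + e^(−1.6012) + e^(−2.4605) = 0.70703 + 0.20165 + 0.085392 = 0.99407.
⟨E⟩ = 106.57 meV, ⟨E²⟩ = 20865 meV².
C_V/k_B = (⟨E²⟩ − ⟨E⟩²)/(kT)² = (20865 − 11357)/18537 = 0.513.

0.513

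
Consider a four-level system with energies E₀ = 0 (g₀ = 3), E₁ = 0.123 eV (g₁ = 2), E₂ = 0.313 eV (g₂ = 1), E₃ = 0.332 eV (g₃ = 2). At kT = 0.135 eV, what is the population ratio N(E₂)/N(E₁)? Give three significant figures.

0.122

n₂/n₁ = (g₂/g₁) exp[−(E₂−E₁)/kT] = (1/2) × exp(−(0.190 eV)/(0.135 eV)) = (1/2) × exp(-1.4074) = 0.122.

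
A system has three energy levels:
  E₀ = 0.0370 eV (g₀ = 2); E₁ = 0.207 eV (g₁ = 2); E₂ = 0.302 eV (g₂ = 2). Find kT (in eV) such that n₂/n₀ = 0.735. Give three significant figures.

n₂/n₀ = (g₂/g₀) exp[−(E₂−E₀)/kT] = 0.735.
⇒ (E₂−E₀)/kT = ln((2/2)/0.735) = ln(1.3605) = 0.30785.
kT = 0.2650 eV / 0.30785 = 0.861 eV.

0.861 eV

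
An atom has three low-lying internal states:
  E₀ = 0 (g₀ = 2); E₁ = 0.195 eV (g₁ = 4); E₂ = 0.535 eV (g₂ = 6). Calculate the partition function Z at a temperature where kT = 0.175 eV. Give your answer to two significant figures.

Z = 3.6

Eᵢ/kT = 0, 1.114, 3.057.
Z = Σ gᵢe^(−Eᵢ/kT) = 2·e^(−0) + 4·e^(−1.114) + 6·e^(−3.057) = 2.000 + 1.313 + 0.2822 = 3.595.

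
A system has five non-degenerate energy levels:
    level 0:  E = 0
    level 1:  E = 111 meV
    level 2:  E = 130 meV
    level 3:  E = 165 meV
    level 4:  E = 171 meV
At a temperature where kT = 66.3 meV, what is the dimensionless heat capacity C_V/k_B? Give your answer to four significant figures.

Eᵢ/kT = 0, 1.67421, 1.96078, 2.48869, 2.57919.
Z = Σ e^(−Eᵢ/kT) = e^(−0) + e^(−1.67421) + e^(−1.96078) + e^(−2.48869) + e^(−2.57919) = 1.00000 + 0.187456 + 0.140749 + 0.0830186 + 0.0758354 = 1.48706.
⟨E⟩ = 44.2288 meV, ⟨E²⟩ = 6163.83 meV².
C_V/k_B = (⟨E²⟩ − ⟨E⟩²)/(kT)² = (6163.83 − 1956.19)/4395.69 = 0.9572.

0.9572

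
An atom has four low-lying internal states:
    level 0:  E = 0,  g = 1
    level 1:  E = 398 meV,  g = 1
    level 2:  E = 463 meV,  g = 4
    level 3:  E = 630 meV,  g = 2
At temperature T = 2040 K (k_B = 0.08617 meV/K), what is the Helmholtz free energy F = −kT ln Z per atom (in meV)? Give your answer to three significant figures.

k_BT = 0.08617 × 2040 K = 175.79 meV.
Eᵢ/kT = 0, 2.2641, 2.6338, 3.5838.
Z = Σ gᵢe^(−Eᵢ/kT) = 1·e^(−0) + 1·e^(−2.2641) + 4·e^(−2.6338) + 2·e^(−3.5838) = 1.0000 + 0.10392 + 0.28722 + 0.055540 = 1.4467.
F = −kT ln Z = −175.79 × ln(1.4467) = −175.79 × 0.36929 = -64.9 meV.

-64.9 meV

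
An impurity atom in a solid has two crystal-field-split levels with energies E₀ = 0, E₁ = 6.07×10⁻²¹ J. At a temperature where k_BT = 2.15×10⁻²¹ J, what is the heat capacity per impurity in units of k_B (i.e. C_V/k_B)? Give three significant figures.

Eᵢ/kT = 0, 2.8233.
Z = Σ e^(−Eᵢ/kT) = e^(−0) + e^(−2.8233) = 1.0000 + 0.059410 = 1.0594.
⟨E⟩ = 0.34040, ⟨E²⟩ = 2.0662.
C_V/k_B = (⟨E²⟩ − ⟨E⟩²)/(kT)² = (2.0662 − 0.11587)/4.6225 = 0.422.

0.422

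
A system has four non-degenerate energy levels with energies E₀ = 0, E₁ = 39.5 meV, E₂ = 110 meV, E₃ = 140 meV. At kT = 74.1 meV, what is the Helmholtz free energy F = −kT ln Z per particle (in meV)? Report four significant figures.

-50.04 meV

Eᵢ/kT = 0, 0.533063, 1.48448, 1.88934.
Z = Σ e^(−Eᵢ/kT) = e^(−0) + e^(−0.533063) + e^(−1.48448) + e^(−1.88934) = 1.00000 + 0.586805 + 0.226620 + 0.151172 = 1.96460.
F = −kT ln Z = −74.1 × ln(1.96460) = −74.1 × 0.675289 = -50.04 meV.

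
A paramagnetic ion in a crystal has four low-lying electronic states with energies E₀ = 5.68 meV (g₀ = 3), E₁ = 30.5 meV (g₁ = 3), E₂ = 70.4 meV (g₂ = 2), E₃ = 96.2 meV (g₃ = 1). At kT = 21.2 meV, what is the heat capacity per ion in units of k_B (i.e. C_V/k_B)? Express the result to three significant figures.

0.470

Eᵢ/kT = 0.26792, 1.4387, 3.3208, 4.5377.
Z = Σ gᵢe^(−Eᵢ/kT) = 3·e^(−0.26792) + 3·e^(−1.4387) + 2·e^(−3.3208) + 1·e^(−4.5377) = 2.2949 + 0.71171 + 0.072248 + 0.010698 = 3.0896.
⟨E⟩ = 13.224 meV, ⟨E²⟩ = 386.19 meV².
C_V/k_B = (⟨E²⟩ − ⟨E⟩²)/(kT)² = (386.19 − 174.87)/449.44 = 0.470.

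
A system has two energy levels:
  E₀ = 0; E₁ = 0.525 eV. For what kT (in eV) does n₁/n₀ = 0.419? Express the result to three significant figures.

0.604 eV

n₁/n₀ = exp[−(E₁−E₀)/kT] = 0.419.
⇒ (E₁−E₀)/kT = ln(1/0.419) = ln(2.3866) = 0.86987.
kT = 0.525 eV / 0.86987 = 0.604 eV.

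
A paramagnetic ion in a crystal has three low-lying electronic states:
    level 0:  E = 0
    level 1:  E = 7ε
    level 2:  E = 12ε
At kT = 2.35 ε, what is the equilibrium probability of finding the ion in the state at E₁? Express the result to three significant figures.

0.0481

Eᵢ/kT = 0, 2.9787, 5.1064.
Z = Σ e^(−Eᵢ/kT) = e^(−0) + e^(−2.9787) + e^(−5.1064) = 1.0000 + 0.050859 + 0.0060579 = 1.0569.
P₁ = e^(−E₁/kT) / Z = 0.050859/1.0569 = 0.0481.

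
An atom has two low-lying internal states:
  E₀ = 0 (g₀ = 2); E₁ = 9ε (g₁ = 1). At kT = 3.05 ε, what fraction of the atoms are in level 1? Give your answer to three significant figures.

Eᵢ/kT = 0, 2.9508.
Z = Σ gᵢe^(−Eᵢ/kT) = 2·e^(−0) + 1·e^(−2.9508) = 2.0000 + 0.052298 = 2.0523.
P₁ = g₁ e^(−E₁/kT) / Z = 0.052298/2.0523 = 0.0255.

0.0255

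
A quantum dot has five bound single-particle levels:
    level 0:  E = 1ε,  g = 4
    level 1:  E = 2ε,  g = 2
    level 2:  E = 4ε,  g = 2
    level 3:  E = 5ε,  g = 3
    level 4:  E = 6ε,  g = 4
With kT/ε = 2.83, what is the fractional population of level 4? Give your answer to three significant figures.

Eᵢ/kT = 0.35336, 0.70671, 1.4134, 1.7668, 2.1201.
Z = Σ gᵢe^(−Eᵢ/kT) = 4·e^(−0.35336) + 2·e^(−0.70671) + 2·e^(−1.4134) + 3·e^(−1.7668) + 4·e^(−2.1201) = 2.8093 + 0.98653 + 0.48663 + 0.51264 + 0.48008 = 5.2752.
P₄ = g₄ e^(−E₄/kT) / Z = 0.48008/5.2752 = 0.0910.

0.0910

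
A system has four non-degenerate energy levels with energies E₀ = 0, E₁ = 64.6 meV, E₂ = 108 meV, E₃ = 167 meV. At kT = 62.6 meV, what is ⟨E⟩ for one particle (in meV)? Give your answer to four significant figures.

Eᵢ/kT = 0, 1.03195, 1.72524, 2.66773.
Z = Σ e^(−Eᵢ/kT) = e^(−0) + e^(−1.03195) + e^(−1.72524) + e^(−2.66773) = 1.00000 + 0.356311 + 0.178130 + 0.0694096 = 1.60385.
⟨E⟩ = Σ Eᵢ e^(−Eᵢ/kT) / Z = (0·1.00000 + 64.6·0.356311 + 108·0.178130 + 167·0.0694096) / 1.60385 = 33.57 meV.

33.57 meV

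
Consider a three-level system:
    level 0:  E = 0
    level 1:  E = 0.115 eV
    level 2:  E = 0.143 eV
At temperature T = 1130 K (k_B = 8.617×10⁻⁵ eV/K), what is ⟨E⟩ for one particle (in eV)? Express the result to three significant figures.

0.0444 eV

k_BT = 8.617×10⁻⁵ × 1130 K = 0.097372 eV.
Eᵢ/kT = 0, 1.1810, 1.4686.
Z = Σ e^(−Eᵢ/kT) = e^(−0) + e^(−1.1810) + e^(−1.4686) = 1.0000 + 0.30697 + 0.23025 = 1.5372.
⟨E⟩ = Σ Eᵢ e^(−Eᵢ/kT) / Z = (0·1.0000 + 0.115·0.30697 + 0.143·0.23025) / 1.5372 = 0.0444 eV.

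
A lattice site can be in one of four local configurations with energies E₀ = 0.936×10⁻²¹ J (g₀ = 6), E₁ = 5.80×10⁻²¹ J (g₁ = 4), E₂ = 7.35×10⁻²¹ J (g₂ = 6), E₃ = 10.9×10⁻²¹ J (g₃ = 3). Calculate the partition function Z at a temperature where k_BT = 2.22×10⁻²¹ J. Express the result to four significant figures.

Eᵢ/kT = 0.421622, 2.61261, 3.31081, 4.90991.
Z = Σ gᵢe^(−Eᵢ/kT) = 6·e^(−0.421622) + 4·e^(−2.61261) + 6·e^(−3.31081) + 3·e^(−4.90991) = 3.93589 + 0.293371 + 0.218920 + 0.0221195 = 4.47030.

Z = 4.470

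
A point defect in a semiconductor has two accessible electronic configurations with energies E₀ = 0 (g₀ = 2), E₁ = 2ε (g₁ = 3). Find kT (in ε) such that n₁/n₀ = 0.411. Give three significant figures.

n₁/n₀ = (g₁/g₀) exp[−(E₁−E₀)/kT] = 0.411.
⇒ (E₁−E₀)/kT = ln((3/2)/0.411) = ln(3.6496) = 1.2946.
kT = 2ε / 1.2946 = 1.54 ε.

1.54 ε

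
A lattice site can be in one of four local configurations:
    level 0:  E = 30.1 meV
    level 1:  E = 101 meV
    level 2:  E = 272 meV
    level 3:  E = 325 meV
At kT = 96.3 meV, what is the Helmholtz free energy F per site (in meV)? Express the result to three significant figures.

-15.6 meV

Eᵢ/kT = 0.31256, 1.0488, 2.8245, 3.3749.
Z = Σ e^(−Eᵢ/kT) = e^(−0.31256) + e^(−1.0488) + e^(−2.8245) + e^(−3.3749) = 0.73157 + 0.35036 + 0.059338 + 0.034222 = 1.1755.
F = −kT ln Z = −96.3 × ln(1.1755) = −96.3 × 0.16169 = -15.6 meV.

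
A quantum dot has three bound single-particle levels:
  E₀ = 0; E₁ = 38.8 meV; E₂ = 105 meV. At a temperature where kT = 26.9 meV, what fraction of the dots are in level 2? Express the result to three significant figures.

Eᵢ/kT = 0, 1.4424, 3.9033.
Z = Σ e^(−Eᵢ/kT) = e^(−0) + e^(−1.4424) + e^(−3.9033) = 1.0000 + 0.23636 + 0.020175 = 1.2565.
P₂ = e^(−E₂/kT) / Z = 0.020175/1.2565 = 0.0161.

0.0161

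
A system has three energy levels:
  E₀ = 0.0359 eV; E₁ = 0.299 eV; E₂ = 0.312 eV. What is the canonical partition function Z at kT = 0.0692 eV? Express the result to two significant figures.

Eᵢ/kT = 0.5188, 4.321, 4.509.
Z = Σ e^(−Eᵢ/kT) = e^(−0.5188) + e^(−4.321) + e^(−4.509) = 0.5952 + 0.01329 + 0.01101 = 0.6195.

Z = 0.62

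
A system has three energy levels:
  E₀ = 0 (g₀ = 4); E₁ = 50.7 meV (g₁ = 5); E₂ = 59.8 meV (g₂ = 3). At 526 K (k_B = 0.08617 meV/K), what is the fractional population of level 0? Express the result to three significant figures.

k_BT = 0.08617 × 526 K = 45.325 meV.
Eᵢ/kT = 0, 1.1186, 1.3194.
Z = Σ gᵢe^(−Eᵢ/kT) = 4·e^(−0) + 5·e^(−1.1186) + 3·e^(−1.3194) = 4.0000 + 1.6337 + 0.80189 = 6.4356.
P₀ = g₀ e^(−E₀/kT) / Z = 4.0000/6.4356 = 0.622.

0.622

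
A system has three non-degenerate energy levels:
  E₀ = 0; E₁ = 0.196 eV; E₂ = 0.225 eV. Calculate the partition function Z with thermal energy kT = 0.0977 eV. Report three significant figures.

Eᵢ/kT = 0, 2.0061, 2.3030.
Z = Σ e^(−Eᵢ/kT) = e^(−0) + e^(−2.0061) + e^(−2.3030) = 1.0000 + 0.13451 + 0.099959 = 1.2345.

Z = 1.23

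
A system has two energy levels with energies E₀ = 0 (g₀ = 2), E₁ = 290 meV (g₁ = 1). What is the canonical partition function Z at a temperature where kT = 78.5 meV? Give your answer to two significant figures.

Eᵢ/kT = 0, 3.694.
Z = Σ gᵢe^(−Eᵢ/kT) = 2·e^(−0) + 1·e^(−3.694) = 2.000 + 0.02487 = 2.025.

Z = 2.0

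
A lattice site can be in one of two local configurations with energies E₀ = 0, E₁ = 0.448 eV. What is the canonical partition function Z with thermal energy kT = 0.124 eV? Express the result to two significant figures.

Z = 1.0

Eᵢ/kT = 0, 3.613.
Z = Σ e^(−Eᵢ/kT) = e^(−0) + e^(−3.613) = 1.000 + 0.02697 = 1.027.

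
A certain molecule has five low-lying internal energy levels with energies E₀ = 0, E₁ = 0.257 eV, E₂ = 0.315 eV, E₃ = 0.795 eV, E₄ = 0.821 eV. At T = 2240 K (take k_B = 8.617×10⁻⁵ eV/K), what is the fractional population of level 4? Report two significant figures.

0.0095

k_BT = 8.617×10⁻⁵ × 2240 K = 0.1930 eV.
Eᵢ/kT = 0, 1.332, 1.632, 4.119, 4.254.
Z = Σ e^(−Eᵢ/kT) = e^(−0) + e^(−1.332) + e^(−1.632) + e^(−4.119) + e^(−4.254) = 1.000 + 0.2639 + 0.1955 + 0.01626 + 0.01421 = 1.490.
P₄ = e^(−E₄/kT) / Z = 0.01421/1.490 = 0.0095.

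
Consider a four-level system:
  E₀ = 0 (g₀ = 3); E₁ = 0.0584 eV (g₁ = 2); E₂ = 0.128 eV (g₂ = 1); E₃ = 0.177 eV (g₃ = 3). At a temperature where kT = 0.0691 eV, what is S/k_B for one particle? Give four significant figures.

1.825

Eᵢ/kT = 0, 0.845152, 1.85239, 2.56151.
Z = Σ gᵢe^(−Eᵢ/kT) = 3·e^(−0) + 2·e^(−0.845152) + 1·e^(−1.85239) + 3·e^(−2.56151) = 3.00000 + 0.858984 + 0.156862 + 0.231564 = 4.24741.
⟨E⟩ = Σ EᵢPᵢ = 0.0261877 eV.
S/k_B = ln Z + ⟨E⟩/kT = ln(4.24741) + 0.0261877/0.0691 = 1.44631 + 0.378983 = 1.825.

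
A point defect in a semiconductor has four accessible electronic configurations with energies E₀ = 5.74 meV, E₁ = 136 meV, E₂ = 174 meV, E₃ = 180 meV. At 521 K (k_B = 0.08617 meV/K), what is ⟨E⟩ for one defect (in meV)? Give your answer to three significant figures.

19.1 meV

k_BT = 0.08617 × 521 K = 44.895 meV.
Eᵢ/kT = 0.12785, 3.0293, 3.8757, 4.0094.
Z = Σ e^(−Eᵢ/kT) = e^(−0.12785) + e^(−3.0293) + e^(−3.8757) + e^(−4.0094) = 0.87999 + 0.048349 + 0.020740 + 0.018144 = 0.96722.
⟨E⟩ = Σ Eᵢ e^(−Eᵢ/kT) / Z = (5.74·0.87999 + 136·0.048349 + 174·0.020740 + 180·0.018144) / 0.96722 = 19.1 meV.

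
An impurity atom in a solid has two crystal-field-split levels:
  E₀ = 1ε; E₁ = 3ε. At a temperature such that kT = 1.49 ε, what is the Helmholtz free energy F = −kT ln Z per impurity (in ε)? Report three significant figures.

0.654 ε

Eᵢ/kT = 0.67114, 2.0134.
Z = Σ e^(−Eᵢ/kT) = e^(−0.67114) + e^(−2.0134) = 0.51113 + 0.13353 = 0.64466.
F = −kT ln Z = −1.49 × ln(0.64466) = −1.49 × -0.43903 = 0.654 ε.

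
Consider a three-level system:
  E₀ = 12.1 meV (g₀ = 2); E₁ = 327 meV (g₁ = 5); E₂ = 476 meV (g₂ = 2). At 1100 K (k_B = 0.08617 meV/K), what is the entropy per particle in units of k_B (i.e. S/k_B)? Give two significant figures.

k_BT = 0.08617 × 1100 K = 94.79 meV.
Eᵢ/kT = 0.1277, 3.450, 5.022.
Z = Σ gᵢe^(−Eᵢ/kT) = 2·e^(−0.1277) + 5·e^(−3.450) + 2·e^(−5.022) = 1.760 + 0.1587 + 0.01318 = 1.932.
⟨E⟩ = Σ EᵢPᵢ = 41.13 meV.
S/k_B = ln Z + ⟨E⟩/kT = ln(1.932) + 41.13/94.79 = 0.6586 + 0.4339 = 1.1.

1.1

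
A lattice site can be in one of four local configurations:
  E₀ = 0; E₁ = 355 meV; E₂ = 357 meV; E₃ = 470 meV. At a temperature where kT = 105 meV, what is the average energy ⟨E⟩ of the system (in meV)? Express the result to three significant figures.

Eᵢ/kT = 0, 3.3810, 3.4000, 4.4762.
Z = Σ e^(−Eᵢ/kT) = e^(−0) + e^(−3.3810) + e^(−3.4000) + e^(−4.4762) = 1.0000 + 0.034013 + 0.033373 + 0.011377 = 1.0788.
⟨E⟩ = Σ Eᵢ e^(−Eᵢ/kT) / Z = (0·1.0000 + 355·0.034013 + 357·0.033373 + 470·0.011377) / 1.0788 = 27.2 meV.

27.2 meV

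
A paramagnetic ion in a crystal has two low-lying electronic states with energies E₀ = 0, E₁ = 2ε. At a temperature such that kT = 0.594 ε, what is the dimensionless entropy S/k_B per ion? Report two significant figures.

0.15

Eᵢ/kT = 0, 3.367.
Z = Σ e^(−Eᵢ/kT) = e^(−0) + e^(−3.367) = 1.000 + 0.03449 = 1.034.
⟨E⟩ = Σ EᵢPᵢ = 0.06671 ε.
S/k_B = ln Z + ⟨E⟩/kT = ln(1.034) + 0.06671/0.594 = 0.03343 + 0.1123 = 0.15.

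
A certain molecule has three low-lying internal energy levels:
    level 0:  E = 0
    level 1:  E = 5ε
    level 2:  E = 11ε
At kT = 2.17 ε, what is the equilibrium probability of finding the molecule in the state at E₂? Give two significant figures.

0.0057

Eᵢ/kT = 0, 2.304, 5.069.
Z = Σ e^(−Eᵢ/kT) = e^(−0) + e^(−2.304) + e^(−5.069) = 1.000 + 0.09986 + 0.006289 = 1.106.
P₂ = e^(−E₂/kT) / Z = 0.006289/1.106 = 0.0057.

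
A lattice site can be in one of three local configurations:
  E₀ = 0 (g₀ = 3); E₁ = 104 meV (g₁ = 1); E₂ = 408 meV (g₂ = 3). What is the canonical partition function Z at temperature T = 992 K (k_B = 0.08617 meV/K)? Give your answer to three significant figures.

k_BT = 0.08617 × 992 K = 85.481 meV.
Eᵢ/kT = 0, 1.2166, 4.7730.
Z = Σ gᵢe^(−Eᵢ/kT) = 3·e^(−0) + 1·e^(−1.2166) + 3·e^(−4.7730) = 3.0000 + 0.29624 + 0.025365 = 3.3216.

Z = 3.32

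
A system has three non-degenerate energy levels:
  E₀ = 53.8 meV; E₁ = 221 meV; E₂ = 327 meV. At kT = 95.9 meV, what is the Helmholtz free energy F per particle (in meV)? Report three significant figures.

33.7 meV

Eᵢ/kT = 0.56100, 2.3045, 3.4098.
Z = Σ e^(−Eᵢ/kT) = e^(−0.56100) + e^(−2.3045) + e^(−3.4098) = 0.57064 + 0.099809 + 0.033048 = 0.70350.
F = −kT ln Z = −95.9 × ln(0.70350) = −95.9 × -0.35169 = 33.7 meV.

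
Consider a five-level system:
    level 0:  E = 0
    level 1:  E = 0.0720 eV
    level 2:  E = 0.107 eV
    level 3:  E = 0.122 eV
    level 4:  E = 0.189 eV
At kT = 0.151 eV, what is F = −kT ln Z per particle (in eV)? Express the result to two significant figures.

-0.16 eV

Eᵢ/kT = 0, 0.4768, 0.7086, 0.8079, 1.252.
Z = Σ e^(−Eᵢ/kT) = e^(−0) + e^(−0.4768) + e^(−0.7086) + e^(−0.8079) + e^(−1.252) = 1.000 + 0.6208 + 0.4923 + 0.4458 + 0.2859 = 2.845.
F = −kT ln Z = −0.151 × ln(2.845) = −0.151 × 1.046 = -0.16 eV.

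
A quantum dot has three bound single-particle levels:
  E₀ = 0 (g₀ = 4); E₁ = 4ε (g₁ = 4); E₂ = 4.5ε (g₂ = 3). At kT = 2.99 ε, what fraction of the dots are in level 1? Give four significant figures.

Eᵢ/kT = 0, 1.33779, 1.50502.
Z = Σ gᵢe^(−Eᵢ/kT) = 4·e^(−0) + 4·e^(−1.33779) + 3·e^(−1.50502) = 4.00000 + 1.04970 + 0.666039 = 5.71574.
P₁ = g₁ e^(−E₁/kT) / Z = 1.04970/5.71574 = 0.1837.

0.1837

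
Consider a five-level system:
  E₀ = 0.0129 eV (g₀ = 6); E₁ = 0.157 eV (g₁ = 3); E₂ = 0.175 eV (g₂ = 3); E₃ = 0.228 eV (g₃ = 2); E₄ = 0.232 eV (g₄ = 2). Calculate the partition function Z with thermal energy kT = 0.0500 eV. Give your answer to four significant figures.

Eᵢ/kT = 0.258000, 3.14000, 3.50000, 4.56000, 4.64000.
Z = Σ gᵢe^(−Eᵢ/kT) = 6·e^(−0.258000) + 3·e^(−3.14000) + 3·e^(−3.50000) + 2·e^(−4.56000) + 2·e^(−4.64000) = 4.63557 + 0.129848 + 0.0905922 + 0.0209241 + 0.0193154 = 4.89625.

Z = 4.896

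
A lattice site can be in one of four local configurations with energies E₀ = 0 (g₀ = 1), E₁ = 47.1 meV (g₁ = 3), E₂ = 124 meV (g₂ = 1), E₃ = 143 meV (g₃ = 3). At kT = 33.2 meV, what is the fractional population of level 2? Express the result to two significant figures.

0.013

Eᵢ/kT = 0, 1.419, 3.735, 4.307.
Z = Σ gᵢe^(−Eᵢ/kT) = 1·e^(−0) + 3·e^(−1.419) + 1·e^(−3.735) + 3·e^(−4.307) = 1.000 + 0.7259 + 0.02387 + 0.04042 = 1.790.
P₂ = g₂ e^(−E₂/kT) / Z = 0.02387/1.790 = 0.013.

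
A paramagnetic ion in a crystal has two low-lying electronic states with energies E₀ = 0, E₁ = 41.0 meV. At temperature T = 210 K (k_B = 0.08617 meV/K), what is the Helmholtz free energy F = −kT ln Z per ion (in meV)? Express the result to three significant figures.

k_BT = 0.08617 × 210 K = 18.096 meV.
Eᵢ/kT = 0, 2.2657.
Z = Σ e^(−Eᵢ/kT) = e^(−0) + e^(−2.2657) = 1.0000 + 0.10376 = 1.1038.
F = −kT ln Z = −18.096 × ln(1.1038) = −18.096 × 0.098759 = -1.79 meV.

-1.79 meV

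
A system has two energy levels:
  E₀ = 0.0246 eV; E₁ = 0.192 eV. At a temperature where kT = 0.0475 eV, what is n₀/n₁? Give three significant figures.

n₀/n₁ = exp[−(E₀−E₁)/kT] = exp(−(-0.1674 eV)/(0.0475 eV)) = exp(3.5242) = 33.9.

33.9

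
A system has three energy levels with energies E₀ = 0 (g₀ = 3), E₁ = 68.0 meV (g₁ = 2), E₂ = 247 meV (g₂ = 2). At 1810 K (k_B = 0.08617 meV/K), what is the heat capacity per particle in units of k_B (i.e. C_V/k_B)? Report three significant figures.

k_BT = 0.08617 × 1810 K = 155.97 meV.
Eᵢ/kT = 0, 0.43598, 1.5836.
Z = Σ gᵢe^(−Eᵢ/kT) = 3·e^(−0) + 2·e^(−0.43598) + 2·e^(−1.5836) = 3.0000 + 1.2933 + 0.41047 = 4.7038.
⟨E⟩ = 40.251 meV, ⟨E²⟩ = 6595.2 meV².
C_V/k_B = (⟨E²⟩ − ⟨E⟩²)/(kT)² = (6595.2 − 1620.1)/24327 = 0.205.

0.205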